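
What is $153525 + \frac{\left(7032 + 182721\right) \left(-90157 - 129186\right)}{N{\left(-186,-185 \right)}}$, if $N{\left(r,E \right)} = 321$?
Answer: $- \frac{13857236918}{107} \approx -1.2951 \cdot 10^{8}$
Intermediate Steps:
$153525 + \frac{\left(7032 + 182721\right) \left(-90157 - 129186\right)}{N{\left(-186,-185 \right)}} = 153525 + \frac{\left(7032 + 182721\right) \left(-90157 - 129186\right)}{321} = 153525 + 189753 \left(-219343\right) \frac{1}{321} = 153525 - \frac{13873664093}{107} = - \frac{13857236918}{107}$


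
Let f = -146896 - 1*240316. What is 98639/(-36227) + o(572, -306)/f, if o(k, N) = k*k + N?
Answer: -25018006887/7013764562 ≈ -3.5670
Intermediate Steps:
f = -387212 (f = -146896 - 240316 = -387212)
o(k, N) = N + k**2 (o(k, N) = k**2 + N = N + k**2)
98639/(-36227) + o(572, -306)/f = 98639/(-36227) + (-306 + 572**2)/(-387212) = 98639*(-1/36227) + (-306 + 327184)*(-1/387212) = -98639/36227 + 326878*(-1/387212) = -98639/36227 - 163439/193606 = -25018006887/7013764562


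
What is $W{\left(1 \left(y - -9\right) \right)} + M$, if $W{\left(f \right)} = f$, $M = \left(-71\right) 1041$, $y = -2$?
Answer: $-73904$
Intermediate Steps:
$M = -73911$
$W{\left(1 \left(y - -9\right) \right)} + M = 1 \left(-2 - -9\right) - 73911 = 1 \left(-2 + 9\right) - 73911 = 1 \cdot 7 - 73911 = 7 - 73911 = -73904$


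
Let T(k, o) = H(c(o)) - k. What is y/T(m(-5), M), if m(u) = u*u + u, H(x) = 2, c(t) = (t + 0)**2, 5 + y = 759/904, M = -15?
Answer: 3761/16272 ≈ 0.23113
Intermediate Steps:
y = -3761/904 (y = -5 + 759/904 = -3761/904 ≈ -4.1604)
c(t) = t**2
m(u) = u + u**2 (m(u) = u**2 + u = u + u**2)
T(k, o) = 2 - k
y/T(m(-5), M) = -3761/(904*(2 - (-5)*(1 - 5))) = -3761/(904*(2 - (-5)*(-4))) = -3761/(904*(2 - 1*20)) = -3761/(904*(2 - 20)) = -3761/904/(-18) = -3761/904*(-1/18) = 3761/16272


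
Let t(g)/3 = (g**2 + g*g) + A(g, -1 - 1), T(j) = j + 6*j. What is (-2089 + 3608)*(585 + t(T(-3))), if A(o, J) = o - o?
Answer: 4907889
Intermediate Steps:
T(j) = 7*j
A(o, J) = 0
t(g) = 6*g**2 (t(g) = 3*((g**2 + g*g) + 0) = 3*((g**2 + g**2) + 0) = 3*(2*g**2 + 0) = 3*(2*g**2) = 6*g**2)
(-2089 + 3608)*(585 + t(T(-3))) = (-2089 + 3608)*(585 + 6*(7*(-3))**2) = 1519*(585 + 6*(-21)**2) = 1519*(585 + 6*441) = 1519*(585 + 2646) = 1519*3231 = 4907889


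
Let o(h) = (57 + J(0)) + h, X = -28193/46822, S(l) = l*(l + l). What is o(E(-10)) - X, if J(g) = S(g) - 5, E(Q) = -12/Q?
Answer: 12595617/234110 ≈ 53.802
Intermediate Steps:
S(l) = 2*l² (S(l) = l*(2*l) = 2*l²)
J(g) = -5 + 2*g² (J(g) = 2*g² - 5 = -5 + 2*g²)
X = -28193/46822 (X = -28193*1/46822 = -28193/46822 ≈ -0.60213)
o(h) = 52 + h (o(h) = (57 + (-5 + 2*0²)) + h = (57 + (-5 + 2*0)) + h = (57 + (-5 + 0)) + h = (57 - 5) + h = 52 + h)
o(E(-10)) - X = (52 - 12/(-10)) - 1*(-28193/46822) = (52 - 12*(-⅒)) + 28193/46822 = (52 + 6/5) + 28193/46822 = 266/5 + 28193/46822 = 12595617/234110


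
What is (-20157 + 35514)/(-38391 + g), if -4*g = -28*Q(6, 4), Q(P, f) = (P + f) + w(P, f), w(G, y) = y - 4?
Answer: -15357/38321 ≈ -0.40075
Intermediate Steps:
w(G, y) = -4 + y
Q(P, f) = -4 + P + 2*f (Q(P, f) = (P + f) + (-4 + f) = -4 + P + 2*f)
g = 70 (g = -(-7)*(-4 + 6 + 2*4) = -(-7)*(-4 + 6 + 8) = -(-7)*10 = -1/4*(-280) = 70)
(-20157 + 35514)/(-38391 + g) = (-20157 + 35514)/(-38391 + 70) = 15357/(-38321) = 15357*(-1/38321) = -15357/38321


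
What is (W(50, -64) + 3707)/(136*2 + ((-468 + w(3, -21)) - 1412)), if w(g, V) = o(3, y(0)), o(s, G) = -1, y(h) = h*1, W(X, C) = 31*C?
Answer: -1723/1609 ≈ -1.0709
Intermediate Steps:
y(h) = h
w(g, V) = -1
(W(50, -64) + 3707)/(136*2 + ((-468 + w(3, -21)) - 1412)) = (31*(-64) + 3707)/(136*2 + ((-468 - 1) - 1412)) = (-1984 + 3707)/(272 + (-469 - 1412)) = 1723/(272 - 1881) = 1723/(-1609) = 1723*(-1/1609) = -1723/1609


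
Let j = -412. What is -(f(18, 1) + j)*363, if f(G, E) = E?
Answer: 149193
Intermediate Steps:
-(f(18, 1) + j)*363 = -(1 - 412)*363 = -(-411)*363 = -1*(-149193) = 149193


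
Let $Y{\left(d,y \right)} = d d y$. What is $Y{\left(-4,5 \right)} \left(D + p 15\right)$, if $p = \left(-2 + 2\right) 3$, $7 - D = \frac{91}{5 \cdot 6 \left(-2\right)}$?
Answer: $\frac{2044}{3} \approx 681.33$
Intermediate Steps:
$Y{\left(d,y \right)} = y d^{2}$ ($Y{\left(d,y \right)} = d^{2} y = y d^{2}$)
$D = \frac{511}{60}$ ($D = 7 - \frac{91}{5 \cdot 6 \left(-2\right)} = 7 - \frac{91}{30 \left(-2\right)} = 7 - \frac{91}{-60} = 7 - 91 \left(- \frac{1}{60}\right) = 7 - - \frac{91}{60} = 7 + \frac{91}{60} = \frac{511}{60} \approx 8.5167$)
$p = 0$ ($p = 0 \cdot 3 = 0$)
$Y{\left(-4,5 \right)} \left(D + p 15\right) = 5 \left(-4\right)^{2} \left(\frac{511}{60} + 0 \cdot 15\right) = 5 \cdot 16 \left(\frac{511}{60} + 0\right) = 80 \cdot \frac{511}{60} = \frac{2044}{3}$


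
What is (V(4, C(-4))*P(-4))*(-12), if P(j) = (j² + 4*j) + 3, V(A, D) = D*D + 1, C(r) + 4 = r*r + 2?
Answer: -7092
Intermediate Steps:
C(r) = -2 + r² (C(r) = -4 + (r*r + 2) = -4 + (r² + 2) = -4 + (2 + r²) = -2 + r²)
V(A, D) = 1 + D² (V(A, D) = D² + 1 = 1 + D²)
P(j) = 3 + j² + 4*j
(V(4, C(-4))*P(-4))*(-12) = ((1 + (-2 + (-4)²)²)*(3 + (-4)² + 4*(-4)))*(-12) = ((1 + (-2 + 16)²)*(3 + 16 - 16))*(-12) = ((1 + 14²)*3)*(-12) = ((1 + 196)*3)*(-12) = (197*3)*(-12) = 591*(-12) = -7092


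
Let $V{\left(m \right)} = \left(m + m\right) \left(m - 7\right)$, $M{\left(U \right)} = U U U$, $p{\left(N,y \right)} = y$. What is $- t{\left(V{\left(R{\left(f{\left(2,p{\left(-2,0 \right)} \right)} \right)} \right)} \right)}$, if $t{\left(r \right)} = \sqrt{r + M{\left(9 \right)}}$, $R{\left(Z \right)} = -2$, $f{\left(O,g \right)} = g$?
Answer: $- 3 \sqrt{85} \approx -27.659$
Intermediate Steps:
$M{\left(U \right)} = U^{3}$ ($M{\left(U \right)} = U^{2} U = U^{3}$)
$V{\left(m \right)} = 2 m \left(-7 + m\right)$
$t{\left(r \right)} = \sqrt{729 + r}$ ($t{\left(r \right)} = \sqrt{r + 9^{3}} = \sqrt{r + 729} = \sqrt{729 + r}$)
$- t{\left(V{\left(R{\left(f{\left(2,p{\left(-2,0 \right)} \right)} \right)} \right)} \right)} = - \sqrt{729 + 2 \left(-2\right) \left(-7 - 2\right)} = - \sqrt{729 + 2 \left(-2\right) \left(-9\right)} = - \sqrt{729 + 36} = - \sqrt{765} = - 3 \sqrt{85}$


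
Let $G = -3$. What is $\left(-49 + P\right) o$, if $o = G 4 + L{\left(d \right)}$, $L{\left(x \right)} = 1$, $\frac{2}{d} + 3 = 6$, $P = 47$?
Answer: $22$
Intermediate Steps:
$d = \frac{2}{3}$ ($d = \frac{2}{-3 + 6} = \frac{2}{3} \approx 0.66667$)
$o = -11$ ($o = \left(-3\right) 4 + 1 = -12 + 1 = -11$)
$\left(-49 + P\right) o = \left(-49 + 47\right) \left(-11\right) = \left(-2\right) \left(-11\right) = 22$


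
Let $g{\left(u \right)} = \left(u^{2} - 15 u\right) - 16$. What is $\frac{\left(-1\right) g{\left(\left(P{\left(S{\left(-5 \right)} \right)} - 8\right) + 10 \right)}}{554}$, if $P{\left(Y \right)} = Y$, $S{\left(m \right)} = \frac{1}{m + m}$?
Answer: $\frac{4089}{55400} \approx 0.073809$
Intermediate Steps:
$S{\left(m \right)} = \frac{1}{2 m}$
$g{\left(u \right)} = -16 + u^{2} - 15 u$
$\frac{\left(-1\right) g{\left(\left(P{\left(S{\left(-5 \right)} \right)} - 8\right) + 10 \right)}}{554} = \frac{\left(-1\right) \left(-16 + \left(\left(\frac{1}{2 \left(-5\right)} - 8\right) + 10\right)^{2} - 15 \left(\left(\frac{1}{2 \left(-5\right)} - 8\right) + 10\right)\right)}{554} = - (-16 + \left(\left(\frac{1}{2} \left(- \frac{1}{5}\right) - 8\right) + 10\right)^{2} - 15 \left(\left(\frac{1}{2} \left(- \frac{1}{5}\right) - 8\right) + 10\right)) \frac{1}{554} = - (-16 + \left(\left(- \frac{1}{10} - 8\right) + 10\right)^{2} - 15 \left(\left(- \frac{1}{10} - 8\right) + 10\right)) \frac{1}{554} = - (-16 + \left(- \frac{81}{10} + 10\right)^{2} - 15 \left(- \frac{81}{10} + 10\right)) \frac{1}{554} = - (-16 + \left(\frac{19}{10}\right)^{2} - \frac{57}{2}) \frac{1}{554} = - (-16 + \frac{361}{100} - \frac{57}{2}) \frac{1}{554} = \left(-1\right) \left(- \frac{4089}{100}\right) \frac{1}{554} = \frac{4089}{100} \cdot \frac{1}{554} = \frac{4089}{55400}$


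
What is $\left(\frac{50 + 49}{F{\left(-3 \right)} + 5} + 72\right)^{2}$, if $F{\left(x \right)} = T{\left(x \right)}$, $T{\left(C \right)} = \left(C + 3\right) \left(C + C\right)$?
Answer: $\frac{210681}{25} \approx 8427.2$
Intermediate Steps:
$T{\left(C \right)} = 2 C \left(3 + C\right)$ ($T{\left(C \right)} = \left(3 + C\right) 2 C = 2 C \left(3 + C\right)$)
$F{\left(x \right)} = 2 x \left(3 + x\right)$
$\left(\frac{50 + 49}{F{\left(-3 \right)} + 5} + 72\right)^{2} = \left(\frac{50 + 49}{2 \left(-3\right) \left(3 - 3\right) + 5} + 72\right)^{2} = \left(\frac{99}{2 \left(-3\right) 0 + 5} + 72\right)^{2} = \left(\frac{99}{0 + 5} + 72\right)^{2} = \left(\frac{99}{5} + 72\right)^{2} = \left(\frac{459}{5}\right)^{2} = \frac{210681}{25}$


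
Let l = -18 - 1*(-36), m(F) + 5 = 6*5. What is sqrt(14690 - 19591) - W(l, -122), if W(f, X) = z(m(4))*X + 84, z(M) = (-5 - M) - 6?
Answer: -4476 + 13*I*sqrt(29) ≈ -4476.0 + 70.007*I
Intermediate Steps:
m(F) = 25 (m(F) = -5 + 6*5 = -5 + 30 = 25)
l = 18 (l = -18 + 36 = 18)
z(M) = -11 - M
W(f, X) = 84 - 36*X (W(f, X) = (-11 - 1*25)*X + 84 = (-11 - 25)*X + 84 = -36*X + 84 = 84 - 36*X)
sqrt(14690 - 19591) - W(l, -122) = sqrt(14690 - 19591) - (84 - 36*(-122)) = sqrt(-4901) - (84 + 4392) = 13*I*sqrt(29) - 1*4476 = 13*I*sqrt(29) - 4476 = -4476 + 13*I*sqrt(29)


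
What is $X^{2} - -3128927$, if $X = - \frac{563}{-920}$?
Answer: $\frac{2648324129769}{846400} \approx 3.1289 \cdot 10^{6}$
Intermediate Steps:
$X = \frac{563}{920}$ ($X = \left(-563\right) \left(- \frac{1}{920}\right) = \frac{563}{920} \approx 0.61196$)
$X^{2} - -3128927 = \left(\frac{563}{920}\right)^{2} - -3128927 = \frac{316969}{846400} + 3128927 = \frac{2648324129769}{846400}$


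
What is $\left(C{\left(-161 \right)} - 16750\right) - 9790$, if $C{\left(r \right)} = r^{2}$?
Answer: $-619$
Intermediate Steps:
$\left(C{\left(-161 \right)} - 16750\right) - 9790 = \left(\left(-161\right)^{2} - 16750\right) - 9790 = \left(25921 - 16750\right) - 9790 = 9171 - 9790 = -619$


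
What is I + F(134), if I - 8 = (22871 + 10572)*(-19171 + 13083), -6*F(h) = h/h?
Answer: -1221605857/6 ≈ -2.0360e+8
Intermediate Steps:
F(h) = -1/6 (F(h) = -h/(6*h) = -1/6*1 = -1/6)
I = -203600976 (I = 8 + (22871 + 10572)*(-19171 + 13083) = 8 + 33443*(-6088) = 8 - 203600984 = -203600976)
I + F(134) = -203600976 - 1/6 = -1221605857/6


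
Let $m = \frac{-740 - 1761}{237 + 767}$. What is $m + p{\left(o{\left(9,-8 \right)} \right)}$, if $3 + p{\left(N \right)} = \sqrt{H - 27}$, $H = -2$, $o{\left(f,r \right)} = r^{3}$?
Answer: $- \frac{5513}{1004} + i \sqrt{29} \approx -5.491 + 5.3852 i$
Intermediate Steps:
$m = - \frac{2501}{1004} \approx -2.491$
$p{\left(N \right)} = -3 + i \sqrt{29}$ ($p{\left(N \right)} = -3 + \sqrt{-2 - 27} = -3 + \sqrt{-29} = -3 + i \sqrt{29}$)
$m + p{\left(o{\left(9,-8 \right)} \right)} = - \frac{2501}{1004} - \left(3 - i \sqrt{29}\right) = - \frac{5513}{1004} + i \sqrt{29}$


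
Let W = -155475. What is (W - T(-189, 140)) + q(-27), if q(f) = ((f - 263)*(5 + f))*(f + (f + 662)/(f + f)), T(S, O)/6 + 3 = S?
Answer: -10843391/27 ≈ -4.0161e+5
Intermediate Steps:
T(S, O) = -18 + 6*S
q(f) = (-263 + f)*(5 + f)*(f + (662 + f)/(2*f)) (q(f) = ((-263 + f)*(5 + f))*(f + (662 + f)/((2*f))) = ((-263 + f)*(5 + f))*(f + (662 + f)*(1/(2*f))) = ((-263 + f)*(5 + f))*(f + (662 + f)/(2*f)) = (-263 + f)*(5 + f)*(f + (662 + f)/(2*f)))
(W - T(-189, 140)) + q(-27) = (-155475 - (-18 + 6*(-189))) + (-172111/2 + (-27)**3 - 435265/(-27) - 1113*(-27) - 515/2*(-27)**2) = (-155475 - (-18 - 1134)) + (-172111/2 - 19683 - 435265*(-1/27) + 30051 - 515/2*729) = (-155475 - 1*(-1152)) + (-172111/2 - 19683 + 435265/27 + 30051 - 375435/2) = (-155475 + 1152) - 6676670/27 = -154323 - 6676670/27 = -10843391/27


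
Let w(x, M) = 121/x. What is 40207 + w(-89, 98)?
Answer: 3578302/89 ≈ 40206.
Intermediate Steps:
40207 + w(-89, 98) = 40207 + 121/(-89) = 40207 + 121*(-1/89) = 40207 - 121/89 = 3578302/89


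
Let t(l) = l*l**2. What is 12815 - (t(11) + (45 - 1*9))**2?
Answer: -1855874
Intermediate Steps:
t(l) = l**3
12815 - (t(11) + (45 - 1*9))**2 = 12815 - (11**3 + (45 - 1*9))**2 = 12815 - (1331 + (45 - 9))**2 = 12815 - (1331 + 36)**2 = 12815 - 1*1367**2 = 12815 - 1*1868689 = 12815 - 1868689 = -1855874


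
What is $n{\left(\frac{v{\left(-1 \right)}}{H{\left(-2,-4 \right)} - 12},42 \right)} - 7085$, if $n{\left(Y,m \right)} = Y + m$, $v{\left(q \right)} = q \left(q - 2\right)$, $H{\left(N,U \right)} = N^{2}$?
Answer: $- \frac{56347}{8} \approx -7043.4$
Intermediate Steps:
$v{\left(q \right)} = q \left(-2 + q\right)$
$n{\left(\frac{v{\left(-1 \right)}}{H{\left(-2,-4 \right)} - 12},42 \right)} - 7085 = \left(\frac{\left(-1\right) \left(-2 - 1\right)}{\left(-2\right)^{2} - 12} + 42\right) - 7085 = \left(\frac{\left(-1\right) \left(-3\right)}{4 - 12} + 42\right) - 7085 = \left(\frac{3}{-8} + 42\right) - 7085 = \left(3 \left(- \frac{1}{8}\right) + 42\right) - 7085 = \left(- \frac{3}{8} + 42\right) - 7085 = \frac{333}{8} - 7085 = - \frac{56347}{8}$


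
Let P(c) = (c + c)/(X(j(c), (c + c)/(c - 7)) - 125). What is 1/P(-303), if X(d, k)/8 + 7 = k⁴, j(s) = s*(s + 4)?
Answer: 37042173277/349783578750 ≈ 0.10590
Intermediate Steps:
j(s) = s*(4 + s)
X(d, k) = -56 + 8*k⁴
P(c) = 2*c/(-181 + 128*c⁴/(-7 + c)⁴) (P(c) = (c + c)/((-56 + 8*((c + c)/(c - 7))⁴) - 125) = (2*c)/((-56 + 8*((2*c)/(-7 + c))⁴) - 125) = (2*c)/((-56 + 8*(2*c/(-7 + c))⁴) - 125) = (2*c)/((-56 + 8*(16*c⁴/(-7 + c)⁴)) - 125) = (2*c)/((-56 + 128*c⁴/(-7 + c)⁴) - 125) = (2*c)/(-181 + 128*c⁴/(-7 + c)⁴) = 2*c/(-181 + 128*c⁴/(-7 + c)⁴))
1/P(-303) = 1/(2*(-303)*(-7 - 303)⁴/(-181*(-7 - 303)⁴ + 128*(-303)⁴)) = 1/(2*(-303)*(-310)⁴/(-181*(-310)⁴ + 128*8428892481)) = 1/(2*(-303)*9235210000/(-181*9235210000 + 1078898237568)) = 1/(2*(-303)*9235210000/(-1671573010000 + 1078898237568)) = 1/(2*(-303)*9235210000/(-592674772432)) = 1/(2*(-303)*9235210000*(-1/592674772432)) = 1/(349783578750/37042173277) = 37042173277/349783578750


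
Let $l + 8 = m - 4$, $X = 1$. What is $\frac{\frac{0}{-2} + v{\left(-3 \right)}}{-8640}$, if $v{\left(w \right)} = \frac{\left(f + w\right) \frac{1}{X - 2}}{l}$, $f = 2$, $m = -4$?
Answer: $\frac{1}{138240} \approx 7.2338 \cdot 10^{-6}$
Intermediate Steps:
$l = -16$ ($l = -8 - 8 = -16$)
$v{\left(w \right)} = \frac{1}{8} + \frac{w}{16}$ ($v{\left(w \right)} = \frac{\left(2 + w\right) \frac{1}{1 - 2}}{-16} = \frac{2 + w}{-1} \left(- \frac{1}{16}\right) = \left(2 + w\right) \left(-1\right) \left(- \frac{1}{16}\right) = \left(-2 - w\right) \left(- \frac{1}{16}\right) = \frac{1}{8} + \frac{w}{16}$)
$\frac{\frac{0}{-2} + v{\left(-3 \right)}}{-8640} = \frac{\frac{0}{-2} + \left(\frac{1}{8} + \frac{1}{16} \left(-3\right)\right)}{-8640} = \left(0 \left(- \frac{1}{2}\right) + \left(\frac{1}{8} - \frac{3}{16}\right)\right) \left(- \frac{1}{8640}\right) = \left(0 - \frac{1}{16}\right) \left(- \frac{1}{8640}\right) = \left(- \frac{1}{16}\right) \left(- \frac{1}{8640}\right) = \frac{1}{138240}$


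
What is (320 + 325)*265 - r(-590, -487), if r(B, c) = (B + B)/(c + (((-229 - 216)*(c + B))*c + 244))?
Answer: 19947143892235/116701149 ≈ 1.7093e+5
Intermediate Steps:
r(B, c) = 2*B/(244 + c + c*(-445*B - 445*c)) (r(B, c) = (2*B)/(c + ((-445*(B + c))*c + 244)) = (2*B)/(c + ((-445*B - 445*c)*c + 244)) = (2*B)/(c + (c*(-445*B - 445*c) + 244)) = (2*B)/(c + (244 + c*(-445*B - 445*c))) = (2*B)/(244 + c + c*(-445*B - 445*c)) = 2*B/(244 + c + c*(-445*B - 445*c)))
(320 + 325)*265 - r(-590, -487) = (320 + 325)*265 - (-2)*(-590)/(-244 - 1*(-487) + 445*(-487)² + 445*(-590)*(-487)) = 645*265 - (-2)*(-590)/(-244 + 487 + 445*237169 + 127861850) = 170925 - (-2)*(-590)/(-244 + 487 + 105540205 + 127861850) = 170925 - (-2)*(-590)/233402298 = 170925 - 1*590/116701149 = 170925 - 590/116701149 = 19947143892235/116701149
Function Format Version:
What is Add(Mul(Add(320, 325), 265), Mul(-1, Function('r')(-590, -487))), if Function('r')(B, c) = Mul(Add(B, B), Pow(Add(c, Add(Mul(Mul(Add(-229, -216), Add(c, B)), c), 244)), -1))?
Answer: Rational(19947143892235, 116701149) ≈ 1.7093e+5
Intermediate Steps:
Function('r')(B, c) = Mul(2, B, Pow(Add(244, c, Mul(c, Add(Mul(-445, B), Mul(-445, c)))), -1)) (Function('r')(B, c) = Mul(Mul(2, B), Pow(Add(c, Add(Mul(Mul(-445, Add(B, c)), c), 244)), -1)) = Mul(Mul(2, B), Pow(Add(c, Add(Mul(Add(Mul(-445, B), Mul(-445, c)), c), 244)), -1)) = Mul(Mul(2, B), Pow(Add(c, Add(Mul(c, Add(Mul(-445, B), Mul(-445, c))), 244)), -1)) = Mul(Mul(2, B), Pow(Add(c, Add(244, Mul(c, Add(Mul(-445, B), Mul(-445, c))))), -1)) = Mul(Mul(2, B), Pow(Add(244, c, Mul(c, Add(Mul(-445, B), Mul(-445, c)))), -1)) = Mul(2, B, Pow(Add(244, c, Mul(c, Add(Mul(-445, B), Mul(-445, c)))), -1)))
Add(Mul(Add(320, 325), 265), Mul(-1, Function('r')(-590, -487))) = Add(Mul(Add(320, 325), 265), Mul(-1, Mul(-2, -590, Pow(Add(-244, Mul(-1, -487), Mul(445, Pow(-487, 2)), Mul(445, -590, -487)), -1)))) = Add(Mul(645, 265), Mul(-1, Mul(-2, -590, Pow(Add(-244, 487, Mul(445, 237169), 127861850), -1)))) = Add(170925, Mul(-1, Mul(-2, -590, Pow(Add(-244, 487, 105540205, 127861850), -1)))) = Add(170925, Mul(-1, Mul(-2, -590, Pow(233402298, -1)))) = Add(170925, Mul(-1, Mul(-2, -590, Rational(1, 233402298)))) = Add(170925, Mul(-1, Rational(590, 116701149))) = Add(170925, Rational(-590, 116701149)) = Rational(19947143892235, 116701149)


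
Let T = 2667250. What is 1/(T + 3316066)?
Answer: 1/5983316 ≈ 1.6713e-7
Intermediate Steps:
1/(T + 3316066) = 1/(2667250 + 3316066) = 1/5983316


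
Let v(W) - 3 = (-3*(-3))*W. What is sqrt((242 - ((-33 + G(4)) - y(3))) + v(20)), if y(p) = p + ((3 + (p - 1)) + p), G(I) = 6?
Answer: sqrt(463) ≈ 21.517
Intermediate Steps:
y(p) = 2 + 3*p (y(p) = p + ((3 + (-1 + p)) + p) = p + ((2 + p) + p) = p + (2 + 2*p) = 2 + 3*p)
v(W) = 3 + 9*W (v(W) = 3 + (-3*(-3))*W = 3 + 9*W)
sqrt((242 - ((-33 + G(4)) - y(3))) + v(20)) = sqrt((242 - ((-33 + 6) - (2 + 3*3))) + (3 + 9*20)) = sqrt((242 - (-27 - (2 + 9))) + (3 + 180)) = sqrt((242 - (-27 - 1*11)) + 183) = sqrt((242 - (-27 - 11)) + 183) = sqrt((242 - 1*(-38)) + 183) = sqrt((242 + 38) + 183) = sqrt(280 + 183) = sqrt(463)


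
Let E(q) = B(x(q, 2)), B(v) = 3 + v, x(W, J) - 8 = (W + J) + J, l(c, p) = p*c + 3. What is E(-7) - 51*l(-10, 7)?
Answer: 3425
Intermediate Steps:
l(c, p) = 3 + c*p (l(c, p) = c*p + 3 = 3 + c*p)
x(W, J) = 8 + W + 2*J (x(W, J) = 8 + ((W + J) + J) = 8 + ((J + W) + J) = 8 + (W + 2*J) = 8 + W + 2*J)
E(q) = 15 + q (E(q) = 3 + (8 + q + 2*2) = 3 + (8 + q + 4) = 3 + (12 + q) = 15 + q)
E(-7) - 51*l(-10, 7) = (15 - 7) - 51*(3 - 10*7) = 8 - 51*(3 - 70) = 8 - 51*(-67) = 8 + 3417 = 3425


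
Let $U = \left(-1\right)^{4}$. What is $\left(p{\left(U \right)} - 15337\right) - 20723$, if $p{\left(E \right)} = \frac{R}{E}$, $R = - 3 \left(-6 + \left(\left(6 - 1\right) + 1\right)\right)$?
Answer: $-36060$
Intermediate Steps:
$U = 1$
$R = 0$ ($R = - 3 \left(-6 + \left(5 + 1\right)\right) = - 3 \left(-6 + 6\right) = \left(-3\right) 0 = 0$)
$p{\left(E \right)} = 0$ ($p{\left(E \right)} = \frac{0}{E} = 0$)
$\left(p{\left(U \right)} - 15337\right) - 20723 = \left(0 - 15337\right) - 20723 = -15337 - 20723 = -36060$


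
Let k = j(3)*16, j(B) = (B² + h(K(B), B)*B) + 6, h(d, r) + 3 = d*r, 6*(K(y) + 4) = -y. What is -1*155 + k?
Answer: -707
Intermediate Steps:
K(y) = -4 - y/6 (K(y) = -4 + (-y)/6 = -4 - y/6)
h(d, r) = -3 + d*r
j(B) = 6 + B² + B*(-3 + B*(-4 - B/6)) (j(B) = (B² + (-3 + (-4 - B/6)*B)*B) + 6 = (B² + (-3 + B*(-4 - B/6))*B) + 6 = (B² + B*(-3 + B*(-4 - B/6))) + 6 = 6 + B² + B*(-3 + B*(-4 - B/6)))
k = -552 (k = (6 - 3*3 - 3*3² - ⅙*3³)*16 = (6 - 9 - 3*9 - ⅙*27)*16 = (6 - 9 - 27 - 9/2)*16 = -69/2*16 = -552)
-1*155 + k = -1*155 - 552 = -155 - 552 = -707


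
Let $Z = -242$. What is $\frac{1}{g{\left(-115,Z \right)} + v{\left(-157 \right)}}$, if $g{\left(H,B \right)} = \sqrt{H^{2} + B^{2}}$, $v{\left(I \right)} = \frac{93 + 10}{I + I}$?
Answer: $\frac{32342}{7078097635} + \frac{98596 \sqrt{71789}}{7078097635} \approx 0.0037368$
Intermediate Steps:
$v{\left(I \right)} = \frac{103}{2 I}$
$g{\left(H,B \right)} = \sqrt{B^{2} + H^{2}}$
$\frac{1}{g{\left(-115,Z \right)} + v{\left(-157 \right)}} = \frac{1}{\sqrt{\left(-242\right)^{2} + \left(-115\right)^{2}} + \frac{103}{2 \left(-157\right)}} = \frac{1}{\sqrt{58564 + 13225} + \frac{103}{2} \left(- \frac{1}{157}\right)} = \frac{1}{\sqrt{71789} - \frac{103}{314}} = \frac{1}{- \frac{103}{314} + \sqrt{71789}}$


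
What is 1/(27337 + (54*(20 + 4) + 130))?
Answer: 1/28763 ≈ 3.4767e-5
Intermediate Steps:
1/(27337 + (54*(20 + 4) + 130)) = 1/(27337 + (54*24 + 130)) = 1/(27337 + (1296 + 130)) = 1/(27337 + 1426) = 1/28763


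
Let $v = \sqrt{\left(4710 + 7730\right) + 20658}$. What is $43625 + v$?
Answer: $43625 + \sqrt{33098} \approx 43807.0$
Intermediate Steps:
$v = \sqrt{33098}$ ($v = \sqrt{12440 + 20658} = \sqrt{33098} \approx 181.93$)
$43625 + v = 43625 + \sqrt{33098}$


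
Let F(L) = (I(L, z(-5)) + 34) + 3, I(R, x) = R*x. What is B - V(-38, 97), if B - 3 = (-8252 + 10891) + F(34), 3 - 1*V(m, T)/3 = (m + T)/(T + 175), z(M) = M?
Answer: 680177/272 ≈ 2500.7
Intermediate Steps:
F(L) = 37 - 5*L (F(L) = (L*(-5) + 34) + 3 = (-5*L + 34) + 3 = (34 - 5*L) + 3 = 37 - 5*L)
V(m, T) = 9 - 3*(T + m)/(175 + T) (V(m, T) = 9 - 3*(m + T)/(T + 175) = 9 - 3*(T + m)/(175 + T))
B = 2509 (B = 3 + ((-8252 + 10891) + (37 - 5*34)) = 3 + (2639 + (37 - 170)) = 3 + (2639 - 133) = 3 + 2506 = 2509)
B - V(-38, 97) = 2509 - 3*(525 - 1*(-38) + 2*97)/(175 + 97) = 2509 - 3*(525 + 38 + 194)/272 = 2509 - 3*757/272 = 2509 - 1*2271/272 = 2509 - 2271/272 = 680177/272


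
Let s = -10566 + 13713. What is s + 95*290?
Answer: 30697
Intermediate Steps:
s = 3147
s + 95*290 = 3147 + 95*290 = 3147 + 27550 = 30697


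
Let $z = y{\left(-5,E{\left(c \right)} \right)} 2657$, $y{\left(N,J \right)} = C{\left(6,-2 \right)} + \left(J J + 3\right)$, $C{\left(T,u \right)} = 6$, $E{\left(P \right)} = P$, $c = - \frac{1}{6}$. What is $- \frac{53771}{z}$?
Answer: $- \frac{1935756}{863525} \approx -2.2417$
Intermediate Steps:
$c = - \frac{1}{6}$ ($c = \left(-1\right) \frac{1}{6} = - \frac{1}{6} \approx -0.16667$)
$y{\left(N,J \right)} = 9 + J^{2}$ ($y{\left(N,J \right)} = 6 + \left(J J + 3\right) = 6 + \left(J^{2} + 3\right) = 6 + \left(3 + J^{2}\right) = 9 + J^{2}$)
$z = \frac{863525}{36}$ ($z = \left(9 + \left(- \frac{1}{6}\right)^{2}\right) 2657 = \left(9 + \frac{1}{36}\right) 2657 = \frac{325}{36} \cdot 2657 = \frac{863525}{36} \approx 23987.0$)
$- \frac{53771}{z} = - \frac{53771}{\frac{863525}{36}} = \left(-53771\right) \frac{36}{863525} = - \frac{1935756}{863525}$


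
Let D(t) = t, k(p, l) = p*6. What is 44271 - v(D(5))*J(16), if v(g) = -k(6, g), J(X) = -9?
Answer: 43947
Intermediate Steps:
k(p, l) = 6*p
v(g) = -36 (v(g) = -6*6 = -1*36 = -36)
44271 - v(D(5))*J(16) = 44271 - (-36)*(-9) = 44271 - 1*324 = 44271 - 324 = 43947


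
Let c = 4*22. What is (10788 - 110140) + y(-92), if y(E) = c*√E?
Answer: -99352 + 176*I*√23 ≈ -99352.0 + 844.07*I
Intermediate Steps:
c = 88
y(E) = 88*√E
(10788 - 110140) + y(-92) = (10788 - 110140) + 88*√(-92) = -99352 + 88*(2*I*√23) = -99352 + 176*I*√23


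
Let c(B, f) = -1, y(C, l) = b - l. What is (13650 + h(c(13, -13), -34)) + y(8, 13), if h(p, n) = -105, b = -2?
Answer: 13530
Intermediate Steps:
y(C, l) = -2 - l
(13650 + h(c(13, -13), -34)) + y(8, 13) = (13650 - 105) + (-2 - 1*13) = 13545 + (-2 - 13) = 13545 - 15 = 13530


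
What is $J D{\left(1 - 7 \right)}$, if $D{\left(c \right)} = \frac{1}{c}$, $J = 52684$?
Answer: $- \frac{26342}{3} \approx -8780.7$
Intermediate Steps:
$J D{\left(1 - 7 \right)} = \frac{52684}{1 - 7} = \frac{52684}{-6} = 52684 \left(- \frac{1}{6}\right) = - \frac{26342}{3}$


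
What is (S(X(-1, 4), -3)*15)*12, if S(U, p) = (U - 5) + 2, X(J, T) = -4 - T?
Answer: -1980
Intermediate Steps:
S(U, p) = -3 + U (S(U, p) = (-5 + U) + 2 = -3 + U)
(S(X(-1, 4), -3)*15)*12 = ((-3 + (-4 - 1*4))*15)*12 = ((-3 + (-4 - 4))*15)*12 = ((-3 - 8)*15)*12 = -11*15*12 = -165*12 = -1980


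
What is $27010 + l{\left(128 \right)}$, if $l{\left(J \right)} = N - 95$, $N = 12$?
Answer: $26927$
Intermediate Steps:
$l{\left(J \right)} = -83$ ($l{\left(J \right)} = 12 - 95 = -83$)
$27010 + l{\left(128 \right)} = 27010 - 83 = 26927$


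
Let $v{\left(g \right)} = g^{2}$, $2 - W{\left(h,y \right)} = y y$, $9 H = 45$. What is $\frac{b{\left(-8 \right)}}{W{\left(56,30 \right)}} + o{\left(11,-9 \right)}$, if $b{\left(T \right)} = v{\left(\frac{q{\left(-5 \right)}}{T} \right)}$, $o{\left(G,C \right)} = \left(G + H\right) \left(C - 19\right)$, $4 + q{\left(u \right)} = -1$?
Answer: $- \frac{25747481}{57472} \approx -448.0$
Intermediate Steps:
$H = 5$ ($H = \frac{1}{9} \cdot 45 = 5$)
$W{\left(h,y \right)} = 2 - y^{2}$ ($W{\left(h,y \right)} = 2 - y y = 2 - y^{2}$)
$q{\left(u \right)} = -5$ ($q{\left(u \right)} = -4 - 1 = -5$)
$o{\left(G,C \right)} = \left(-19 + C\right) \left(5 + G\right)$ ($o{\left(G,C \right)} = \left(G + 5\right) \left(C - 19\right) = \left(5 + G\right) \left(-19 + C\right) = \left(-19 + C\right) \left(5 + G\right)$)
$b{\left(T \right)} = \frac{25}{T^{2}}$ ($b{\left(T \right)} = \left(- \frac{5}{T}\right)^{2} = \frac{25}{T^{2}}$)
$\frac{b{\left(-8 \right)}}{W{\left(56,30 \right)}} + o{\left(11,-9 \right)} = \frac{25 \cdot \frac{1}{64}}{2 - 30^{2}} - 448 = \frac{25 \cdot \frac{1}{64}}{2 - 900} - 448 = \frac{25}{64 \left(2 - 900\right)} - 448 = \frac{25}{64 \left(-898\right)} - 448 = \frac{25}{64} \left(- \frac{1}{898}\right) - 448 = - \frac{25}{57472} - 448 = - \frac{25747481}{57472}$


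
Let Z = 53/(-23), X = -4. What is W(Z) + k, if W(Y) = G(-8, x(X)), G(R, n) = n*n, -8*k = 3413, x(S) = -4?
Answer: -3285/8 ≈ -410.63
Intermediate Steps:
k = -3413/8 (k = -⅛*3413 = -3413/8 ≈ -426.63)
Z = -53/23 (Z = 53*(-1/23) = -53/23 ≈ -2.3043)
G(R, n) = n²
W(Y) = 16 (W(Y) = (-4)² = 16)
W(Z) + k = 16 - 3413/8 = -3285/8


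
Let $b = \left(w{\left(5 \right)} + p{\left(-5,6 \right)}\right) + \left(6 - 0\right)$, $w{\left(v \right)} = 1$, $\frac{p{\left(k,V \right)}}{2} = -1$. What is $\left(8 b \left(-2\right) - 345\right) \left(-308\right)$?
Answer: $130900$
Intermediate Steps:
$p{\left(k,V \right)} = -2$ ($p{\left(k,V \right)} = 2 \left(-1\right) = -2$)
$b = 5$ ($b = \left(1 - 2\right) + \left(6 - 0\right) = -1 + \left(6 + 0\right) = -1 + 6 = 5$)
$\left(8 b \left(-2\right) - 345\right) \left(-308\right) = \left(8 \cdot 5 \left(-2\right) - 345\right) \left(-308\right) = \left(40 \left(-2\right) - 345\right) \left(-308\right) = \left(-80 - 345\right) \left(-308\right) = \left(-425\right) \left(-308\right) = 130900$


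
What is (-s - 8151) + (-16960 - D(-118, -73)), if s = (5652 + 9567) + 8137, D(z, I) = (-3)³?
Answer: -48440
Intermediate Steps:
D(z, I) = -27
s = 23356 (s = 15219 + 8137 = 23356)
(-s - 8151) + (-16960 - D(-118, -73)) = (-1*23356 - 8151) + (-16960 - 1*(-27)) = (-23356 - 8151) + (-16960 + 27) = -31507 - 16933 = -48440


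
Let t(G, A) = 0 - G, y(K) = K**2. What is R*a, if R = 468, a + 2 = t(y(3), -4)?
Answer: -5148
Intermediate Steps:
t(G, A) = -G
a = -11 (a = -2 - 1*3**2 = -2 - 1*9 = -2 - 9 = -11)
R*a = 468*(-11) = -5148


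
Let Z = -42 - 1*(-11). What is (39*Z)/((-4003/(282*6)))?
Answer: 2045628/4003 ≈ 511.02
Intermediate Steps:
Z = -31 (Z = -42 + 11 = -31)
(39*Z)/((-4003/(282*6))) = (39*(-31))/((-4003/(282*6))) = -1209/((-4003/1692)) = -1209/((-4003*1/1692)) = -1209/(-4003/1692) = -1209*(-1692/4003) = 2045628/4003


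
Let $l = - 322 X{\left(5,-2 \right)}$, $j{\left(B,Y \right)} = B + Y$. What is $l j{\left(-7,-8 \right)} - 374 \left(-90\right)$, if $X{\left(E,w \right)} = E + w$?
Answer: $48150$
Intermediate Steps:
$l = -966$ ($l = - 322 \left(5 - 2\right) = \left(-322\right) 3 = -966$)
$l j{\left(-7,-8 \right)} - 374 \left(-90\right) = - 966 \left(-7 - 8\right) - 374 \left(-90\right) = \left(-966\right) \left(-15\right) - -33660 = 14490 + 33660 = 48150$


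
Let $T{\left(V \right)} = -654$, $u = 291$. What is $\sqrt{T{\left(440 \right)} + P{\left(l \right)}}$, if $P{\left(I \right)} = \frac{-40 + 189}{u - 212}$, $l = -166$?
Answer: $\frac{i \sqrt{4069843}}{79} \approx 25.537 i$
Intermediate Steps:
$P{\left(I \right)} = \frac{149}{79}$ ($P{\left(I \right)} = \frac{-40 + 189}{291 - 212} = \frac{149}{79}$)
$\sqrt{T{\left(440 \right)} + P{\left(l \right)}} = \sqrt{-654 + \frac{149}{79}} = \sqrt{- \frac{51517}{79}} = \frac{i \sqrt{4069843}}{79}$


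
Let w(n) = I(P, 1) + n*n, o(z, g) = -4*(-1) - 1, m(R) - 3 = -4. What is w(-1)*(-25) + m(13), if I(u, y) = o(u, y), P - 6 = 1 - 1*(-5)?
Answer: -101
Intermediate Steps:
m(R) = -1 (m(R) = 3 - 4 = -1)
P = 12 (P = 6 + (1 - 1*(-5)) = 6 + (1 + 5) = 6 + 6 = 12)
o(z, g) = 3 (o(z, g) = 4 - 1 = 3)
I(u, y) = 3
w(n) = 3 + n² (w(n) = 3 + n*n = 3 + n²)
w(-1)*(-25) + m(13) = (3 + (-1)²)*(-25) - 1 = (3 + 1)*(-25) - 1 = 4*(-25) - 1 = -100 - 1 = -101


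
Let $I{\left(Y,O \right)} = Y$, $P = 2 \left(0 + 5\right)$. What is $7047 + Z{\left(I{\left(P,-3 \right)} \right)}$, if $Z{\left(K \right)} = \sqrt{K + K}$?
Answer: $7047 + 2 \sqrt{5} \approx 7051.5$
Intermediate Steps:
$P = 10$ ($P = 2 \cdot 5 = 10$)
$Z{\left(K \right)} = \sqrt{2} \sqrt{K}$ ($Z{\left(K \right)} = \sqrt{2 K} = \sqrt{2} \sqrt{K}$)
$7047 + Z{\left(I{\left(P,-3 \right)} \right)} = 7047 + \sqrt{2} \sqrt{10} = 7047 + 2 \sqrt{5}$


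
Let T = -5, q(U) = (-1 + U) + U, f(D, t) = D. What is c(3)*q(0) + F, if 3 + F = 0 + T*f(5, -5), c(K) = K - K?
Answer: -28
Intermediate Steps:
c(K) = 0
q(U) = -1 + 2*U
F = -28 (F = -3 + (0 - 5*5) = -3 + (0 - 25) = -3 - 25 = -28)
c(3)*q(0) + F = 0*(-1 + 2*0) - 28 = 0*(-1 + 0) - 28 = 0*(-1) - 28 = 0 - 28 = -28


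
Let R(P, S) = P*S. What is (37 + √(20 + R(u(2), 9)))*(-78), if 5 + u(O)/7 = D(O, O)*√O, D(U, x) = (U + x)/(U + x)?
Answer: -2886 - 78*I*√(295 - 63*√2) ≈ -2886.0 - 1119.3*I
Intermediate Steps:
D(U, x) = 1
u(O) = -35 + 7*√O (u(O) = -35 + 7*(1*√O) = -35 + 7*√O)
(37 + √(20 + R(u(2), 9)))*(-78) = (37 + √(20 + (-35 + 7*√2)*9))*(-78) = (37 + √(20 + (-315 + 63*√2)))*(-78) = (37 + √(-295 + 63*√2))*(-78) = -2886 - 78*√(-295 + 63*√2)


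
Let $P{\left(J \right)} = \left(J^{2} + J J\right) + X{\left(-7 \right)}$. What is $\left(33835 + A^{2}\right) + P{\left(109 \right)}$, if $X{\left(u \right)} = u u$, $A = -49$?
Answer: $60047$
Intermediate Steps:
$X{\left(u \right)} = u^{2}$
$P{\left(J \right)} = 49 + 2 J^{2}$ ($P{\left(J \right)} = \left(J^{2} + J J\right) + \left(-7\right)^{2} = \left(J^{2} + J^{2}\right) + 49 = 2 J^{2} + 49 = 49 + 2 J^{2}$)
$\left(33835 + A^{2}\right) + P{\left(109 \right)} = \left(33835 + \left(-49\right)^{2}\right) + \left(49 + 2 \cdot 109^{2}\right) = \left(33835 + 2401\right) + \left(49 + 2 \cdot 11881\right) = 36236 + \left(49 + 23762\right) = 36236 + 23811 = 60047$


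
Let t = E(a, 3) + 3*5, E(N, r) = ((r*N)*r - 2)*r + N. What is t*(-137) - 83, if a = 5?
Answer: -20496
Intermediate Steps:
E(N, r) = N + r*(-2 + N*r²) (E(N, r) = ((N*r)*r - 2)*r + N = (N*r² - 2)*r + N = (-2 + N*r²)*r + N = r*(-2 + N*r²) + N = N + r*(-2 + N*r²))
t = 149 (t = (5 - 2*3 + 5*3³) + 3*5 = (5 - 6 + 5*27) + 15 = (5 - 6 + 135) + 15 = 134 + 15 = 149)
t*(-137) - 83 = 149*(-137) - 83 = -20413 - 83 = -20496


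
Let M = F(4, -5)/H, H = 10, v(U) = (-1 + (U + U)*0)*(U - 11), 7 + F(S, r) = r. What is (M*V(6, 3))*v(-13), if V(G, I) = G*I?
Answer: -2592/5 ≈ -518.40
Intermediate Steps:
F(S, r) = -7 + r
v(U) = 11 - U (v(U) = (-1 + (2*U)*0)*(-11 + U) = (-1 + 0)*(-11 + U) = -(-11 + U) = 11 - U)
M = -6/5 (M = (-7 - 5)/10 = -12*1/10 = -6/5 ≈ -1.2000)
(M*V(6, 3))*v(-13) = (-36*3/5)*(11 - 1*(-13)) = (-6/5*18)*(11 + 13) = -108/5*24 = -2592/5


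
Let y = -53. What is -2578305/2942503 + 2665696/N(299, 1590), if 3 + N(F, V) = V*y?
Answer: -8061099974353/247973555319 ≈ -32.508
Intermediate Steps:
N(F, V) = -3 - 53*V (N(F, V) = -3 + V*(-53) = -3 - 53*V)
-2578305/2942503 + 2665696/N(299, 1590) = -2578305/2942503 + 2665696/(-3 - 53*1590) = -2578305*1/2942503 + 2665696/(-3 - 84270) = -2578305/2942503 + 2665696/(-84273) = -2578305/2942503 + 2665696*(-1/84273) = -2578305/2942503 - 2665696/84273 = -8061099974353/247973555319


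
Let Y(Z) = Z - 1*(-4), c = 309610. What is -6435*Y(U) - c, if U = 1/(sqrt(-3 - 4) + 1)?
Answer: -2689235/8 + 6435*I*sqrt(7)/8 ≈ -3.3615e+5 + 2128.2*I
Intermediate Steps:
U = 1/(1 + I*sqrt(7)) (U = 1/(sqrt(-7) + 1) = 1/(I*sqrt(7) + 1) = 1/(1 + I*sqrt(7)) ≈ 0.125 - 0.33072*I)
Y(Z) = 4 + Z (Y(Z) = Z + 4 = 4 + Z)
-6435*Y(U) - c = -6435*(4 + (1/8 - I*sqrt(7)/8)) - 1*309610 = -6435*(33/8 - I*sqrt(7)/8) - 309610 = (-212355/8 + 6435*I*sqrt(7)/8) - 309610 = -2689235/8 + 6435*I*sqrt(7)/8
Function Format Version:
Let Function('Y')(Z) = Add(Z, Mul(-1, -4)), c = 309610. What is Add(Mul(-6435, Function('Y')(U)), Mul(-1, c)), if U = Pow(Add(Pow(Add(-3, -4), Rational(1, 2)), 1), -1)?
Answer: Add(Rational(-2689235, 8), Mul(Rational(6435, 8), I, Pow(7, Rational(1, 2)))) ≈ Add(-3.3615e+5, Mul(2128.2, I))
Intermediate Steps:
U = Pow(Add(1, Mul(I, Pow(7, Rational(1, 2)))), -1) (U = Pow(Add(Pow(-7, Rational(1, 2)), 1), -1) = Pow(Add(Mul(I, Pow(7, Rational(1, 2))), 1), -1) = Pow(Add(1, Mul(I, Pow(7, Rational(1, 2)))), -1) ≈ Add(0.12500, Mul(-0.33072, I)))
Function('Y')(Z) = Add(4, Z) (Function('Y')(Z) = Add(Z, 4) = Add(4, Z))
Add(Mul(-6435, Function('Y')(U)), Mul(-1, c)) = Add(Mul(-6435, Add(4, Add(Rational(1, 8), Mul(Rational(-1, 8), I, Pow(7, Rational(1, 2)))))), Mul(-1, 309610)) = Add(Mul(-6435, Add(Rational(33, 8), Mul(Rational(-1, 8), I, Pow(7, Rational(1, 2))))), -309610) = Add(Add(Rational(-212355, 8), Mul(Rational(6435, 8), I, Pow(7, Rational(1, 2)))), -309610) = Add(Rational(-2689235, 8), Mul(Rational(6435, 8), I, Pow(7, Rational(1, 2))))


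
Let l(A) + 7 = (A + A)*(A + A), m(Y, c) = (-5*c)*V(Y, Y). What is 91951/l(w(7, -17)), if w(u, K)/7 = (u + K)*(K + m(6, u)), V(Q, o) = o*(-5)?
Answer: 91951/20914944393 ≈ 4.3964e-6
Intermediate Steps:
V(Q, o) = -5*o
m(Y, c) = 25*Y*c (m(Y, c) = (-5*c)*(-5*Y) = 25*Y*c)
w(u, K) = 7*(K + u)*(K + 150*u) (w(u, K) = 7*((u + K)*(K + 25*6*u)) = 7*((K + u)*(K + 150*u)) = 7*(K + u)*(K + 150*u))
l(A) = -7 + 4*A² (l(A) = -7 + (A + A)*(A + A) = -7 + (2*A)*(2*A) = -7 + 4*A²)
91951/l(w(7, -17)) = 91951/(-7 + 4*(7*(-17)² + 1050*7² + 1057*(-17)*7)²) = 91951/(-7 + 4*(7*289 + 1050*49 - 125783)²) = 91951/(-7 + 4*(2023 + 51450 - 125783)²) = 91951/(-7 + 4*(-72310)²) = 91951/(-7 + 4*5228736100) = 91951/(-7 + 20914944400) = 91951/20914944393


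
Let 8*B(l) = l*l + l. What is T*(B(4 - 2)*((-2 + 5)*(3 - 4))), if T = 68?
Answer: -153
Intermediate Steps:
B(l) = l/8 + l**2/8 (B(l) = (l*l + l)/8 = (l**2 + l)/8 = (l + l**2)/8 = l/8 + l**2/8)
T*(B(4 - 2)*((-2 + 5)*(3 - 4))) = 68*(((4 - 2)*(1 + (4 - 2))/8)*((-2 + 5)*(3 - 4))) = 68*(((1/8)*2*(1 + 2))*(3*(-1))) = 68*(((1/8)*2*3)*(-3)) = 68*((3/4)*(-3)) = 68*(-9/4) = -153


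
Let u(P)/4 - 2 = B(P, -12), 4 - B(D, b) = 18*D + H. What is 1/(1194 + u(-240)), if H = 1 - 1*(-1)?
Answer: 1/18490 ≈ 5.4083e-5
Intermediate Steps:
H = 2 (H = 1 + 1 = 2)
B(D, b) = 2 - 18*D (B(D, b) = 4 - (18*D + 2) = 4 - (2 + 18*D) = 4 + (-2 - 18*D) = 2 - 18*D)
u(P) = 16 - 72*P (u(P) = 8 + 4*(2 - 18*P) = 8 + (8 - 72*P) = 16 - 72*P)
1/(1194 + u(-240)) = 1/(1194 + (16 - 72*(-240))) = 1/(1194 + (16 + 17280)) = 1/(1194 + 17296) = 1/18490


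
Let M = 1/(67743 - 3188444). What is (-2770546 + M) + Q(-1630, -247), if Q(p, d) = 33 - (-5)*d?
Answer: -8649796755349/3120701 ≈ -2.7717e+6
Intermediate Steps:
M = -1/3120701 (M = 1/(-3120701) = -1/3120701 ≈ -3.2044e-7)
Q(p, d) = 33 + 5*d
(-2770546 + M) + Q(-1630, -247) = (-2770546 - 1/3120701) + (33 + 5*(-247)) = -8646045672747/3120701 + (33 - 1235) = -8646045672747/3120701 - 1202 = -8649796755349/3120701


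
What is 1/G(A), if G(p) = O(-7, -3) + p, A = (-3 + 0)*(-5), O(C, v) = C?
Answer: ⅛ ≈ 0.12500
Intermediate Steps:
A = 15 (A = -3*(-5) = 15)
G(p) = -7 + p
1/G(A) = 1/(-7 + 15) = 1/8 = ⅛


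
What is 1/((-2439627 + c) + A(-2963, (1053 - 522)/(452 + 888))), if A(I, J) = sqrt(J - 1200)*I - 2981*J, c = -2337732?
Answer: -2860115640380/13673481395749103527 + 7940840*I*sqrt(538502115)/41020444187247310581 ≈ -2.0917e-7 + 4.4922e-9*I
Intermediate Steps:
A(I, J) = -2981*J + I*sqrt(-1200 + J) (A(I, J) = sqrt(-1200 + J)*I - 2981*J = I*sqrt(-1200 + J) - 2981*J = -2981*J + I*sqrt(-1200 + J))
1/((-2439627 + c) + A(-2963, (1053 - 522)/(452 + 888))) = 1/((-2439627 - 2337732) + (-2981*(1053 - 522)/(452 + 888) - 2963*sqrt(-1200 + (1053 - 522)/(452 + 888)))) = 1/(-4777359 + (-1582911/1340 - 2963*sqrt(-1200 + 531/1340))) = 1/(-4777359 + (-1582911/1340 - 2963*sqrt(-1200 + 531*(1/1340)))) = 1/(-4777359 + (-2981*531/1340 - 2963*sqrt(-1200 + 531/1340))) = 1/(-4777359 + (-1582911/1340 - 2963*I*sqrt(538502115)/670)) = 1/(-6403243971/1340 - 2963*I*sqrt(538502115)/670)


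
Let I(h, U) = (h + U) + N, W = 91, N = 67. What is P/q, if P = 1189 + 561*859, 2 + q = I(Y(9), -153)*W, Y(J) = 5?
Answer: -483088/7373 ≈ -65.521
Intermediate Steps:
I(h, U) = 67 + U + h (I(h, U) = (h + U) + 67 = (U + h) + 67 = 67 + U + h)
q = -7373 (q = -2 + (67 - 153 + 5)*91 = -2 - 81*91 = -2 - 7371 = -7373)
P = 483088 (P = 1189 + 481899 = 483088)
P/q = 483088/(-7373) = 483088*(-1/7373) = -483088/7373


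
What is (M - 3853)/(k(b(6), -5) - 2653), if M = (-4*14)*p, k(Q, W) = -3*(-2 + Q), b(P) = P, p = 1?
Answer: 3909/2665 ≈ 1.4668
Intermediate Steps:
k(Q, W) = 6 - 3*Q
M = -56 (M = -4*14*1 = -56*1 = -56)
(M - 3853)/(k(b(6), -5) - 2653) = (-56 - 3853)/((6 - 3*6) - 2653) = -3909/((6 - 18) - 2653) = -3909/(-12 - 2653) = -3909/(-2665) = -3909*(-1/2665) = 3909/2665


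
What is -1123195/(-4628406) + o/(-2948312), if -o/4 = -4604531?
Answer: -5120939145844/852874059417 ≈ -6.0043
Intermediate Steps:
o = 18418124 (o = -4*(-4604531) = 18418124)
-1123195/(-4628406) + o/(-2948312) = -1123195/(-4628406) + 18418124/(-2948312) = -1123195*(-1/4628406) + 18418124*(-1/2948312) = 1123195/4628406 - 4604531/737078 = -5120939145844/852874059417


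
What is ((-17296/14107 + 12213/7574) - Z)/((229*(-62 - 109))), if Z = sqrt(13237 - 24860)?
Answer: -41288887/4183998882462 + I*sqrt(11623)/39159 ≈ -9.8683e-6 + 0.0027531*I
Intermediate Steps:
Z = I*sqrt(11623) (Z = sqrt(-11623) = I*sqrt(11623) ≈ 107.81*I)
((-17296/14107 + 12213/7574) - Z)/((229*(-62 - 109))) = ((-17296/14107 + 12213/7574) - I*sqrt(11623))/((229*(-62 - 109))) = ((-17296*1/14107 + 12213*(1/7574)) - I*sqrt(11623))/((229*(-171))) = ((-17296/14107 + 12213/7574) - I*sqrt(11623))/(-39159) = (41288887/106846418 - I*sqrt(11623))*(-1/39159) = -41288887/4183998882462 + I*sqrt(11623)/39159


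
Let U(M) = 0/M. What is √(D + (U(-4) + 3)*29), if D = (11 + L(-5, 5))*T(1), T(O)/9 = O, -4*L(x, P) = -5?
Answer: √789/2 ≈ 14.045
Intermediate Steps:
L(x, P) = 5/4 (L(x, P) = -¼*(-5) = 5/4)
T(O) = 9*O
U(M) = 0
D = 441/4 (D = (11 + 5/4)*(9*1) = (49/4)*9 = 441/4 ≈ 110.25)
√(D + (U(-4) + 3)*29) = √(441/4 + (0 + 3)*29) = √(441/4 + 3*29) = √(441/4 + 87) = √(789/4) = √789/2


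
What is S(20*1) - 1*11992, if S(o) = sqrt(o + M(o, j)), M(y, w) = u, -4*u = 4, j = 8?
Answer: -11992 + sqrt(19) ≈ -11988.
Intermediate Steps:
u = -1 (u = -1/4*4 = -1)
M(y, w) = -1
S(o) = sqrt(-1 + o) (S(o) = sqrt(o - 1) = sqrt(-1 + o))
S(20*1) - 1*11992 = sqrt(-1 + 20*1) - 1*11992 = sqrt(-1 + 20) - 11992 = sqrt(19) - 11992 = -11992 + sqrt(19)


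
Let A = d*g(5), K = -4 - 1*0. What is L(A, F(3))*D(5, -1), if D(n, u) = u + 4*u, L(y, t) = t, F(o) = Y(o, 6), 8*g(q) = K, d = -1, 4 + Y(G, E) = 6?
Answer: -10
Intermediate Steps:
Y(G, E) = 2 (Y(G, E) = -4 + 6 = 2)
K = -4 (K = -4 + 0 = -4)
g(q) = -1/2 (g(q) = (1/8)*(-4) = -1/2)
A = 1/2 (A = -1*(-1/2) = 1/2 ≈ 0.50000)
F(o) = 2
D(n, u) = 5*u
L(A, F(3))*D(5, -1) = 2*(5*(-1)) = 2*(-5) = -10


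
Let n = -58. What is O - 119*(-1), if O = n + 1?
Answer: 62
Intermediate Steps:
O = -57 (O = -58 + 1 = -57)
O - 119*(-1) = -57 - 119*(-1) = -57 + 119 = 62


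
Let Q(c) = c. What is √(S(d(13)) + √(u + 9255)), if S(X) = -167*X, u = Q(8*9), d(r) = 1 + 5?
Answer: √(-1002 + √9327) ≈ 30.09*I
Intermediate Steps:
d(r) = 6
u = 72 (u = 8*9 = 72)
√(S(d(13)) + √(u + 9255)) = √(-167*6 + √(72 + 9255)) = √(-1002 + √9327)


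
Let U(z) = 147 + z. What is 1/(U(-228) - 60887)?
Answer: -1/60968 ≈ -1.6402e-5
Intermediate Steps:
1/(U(-228) - 60887) = 1/((147 - 228) - 60887) = 1/(-81 - 60887) = 1/(-60968) = -1/60968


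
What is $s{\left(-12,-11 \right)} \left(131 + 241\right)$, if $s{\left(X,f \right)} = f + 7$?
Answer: $-1488$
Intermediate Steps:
$s{\left(X,f \right)} = 7 + f$
$s{\left(-12,-11 \right)} \left(131 + 241\right) = \left(7 - 11\right) \left(131 + 241\right) = \left(-4\right) 372 = -1488$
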